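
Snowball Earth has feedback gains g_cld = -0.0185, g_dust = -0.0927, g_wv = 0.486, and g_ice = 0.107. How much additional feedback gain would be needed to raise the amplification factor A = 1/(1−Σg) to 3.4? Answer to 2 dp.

0.22

Current total gain = 0.4818.
Target gain for A = 3.4: g* = 1 − 1/3.4 = 0.7059.
Additional gain needed = 0.7059 − 0.4818 = 0.22.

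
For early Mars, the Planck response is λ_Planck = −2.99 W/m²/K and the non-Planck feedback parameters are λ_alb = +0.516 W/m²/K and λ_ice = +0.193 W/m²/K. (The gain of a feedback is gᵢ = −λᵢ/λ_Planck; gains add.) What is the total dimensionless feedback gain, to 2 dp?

0.24

Convert to gains: g_alb = 0.516/2.99 = 0.1726; g_ice = 0.193/2.99 = 0.06455.
Total gain g = 0.23715.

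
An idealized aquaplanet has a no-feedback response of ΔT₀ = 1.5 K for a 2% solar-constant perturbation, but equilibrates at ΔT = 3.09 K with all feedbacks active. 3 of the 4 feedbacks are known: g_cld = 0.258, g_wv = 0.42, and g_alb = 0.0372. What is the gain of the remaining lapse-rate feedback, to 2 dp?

-0.20

Amplification A = ΔT/ΔT₀ = 3.09/1.5 = 2.06.
Total gain g = 1 − 1/A = 1 − 1/2.06 = 0.5146.
Known gains sum to 0.258 + 0.42 + 0.0372 = 0.7152.
g_lr = 0.5146 − 0.7152 = -0.20.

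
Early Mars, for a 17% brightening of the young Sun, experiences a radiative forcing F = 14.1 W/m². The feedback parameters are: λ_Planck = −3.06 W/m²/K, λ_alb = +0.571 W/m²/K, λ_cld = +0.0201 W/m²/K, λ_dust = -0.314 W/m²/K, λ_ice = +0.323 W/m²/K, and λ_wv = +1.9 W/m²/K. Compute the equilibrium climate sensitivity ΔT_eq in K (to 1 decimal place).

25.2 K

Net feedback parameter λ = (−3.06) + (+0.571) + (+0.0201) + (-0.314) + (+0.323) + (+1.9) = -0.5599 W/m²/K.
ΔT = −F/λ = −14.1/(-0.5599) = 25.2 K.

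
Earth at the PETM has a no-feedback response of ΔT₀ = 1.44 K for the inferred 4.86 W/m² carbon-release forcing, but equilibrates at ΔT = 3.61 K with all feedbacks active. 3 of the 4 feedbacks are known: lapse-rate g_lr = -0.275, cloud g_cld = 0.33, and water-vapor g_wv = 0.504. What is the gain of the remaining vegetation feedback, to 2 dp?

Amplification A = ΔT/ΔT₀ = 3.61/1.44 = 2.507.
Total gain g = 1 − 1/A = 1 − 1/2.507 = 0.6011.
Known gains sum to -0.275 + 0.33 + 0.504 = 0.559.
g_veg = 0.6011 − 0.559 = 0.04.

0.04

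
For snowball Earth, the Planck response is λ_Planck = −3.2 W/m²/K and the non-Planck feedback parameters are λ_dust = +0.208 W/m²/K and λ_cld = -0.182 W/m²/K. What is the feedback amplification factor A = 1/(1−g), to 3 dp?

1.008

Convert to gains: g_dust = 0.208/3.2 = 0.065; g_cld = -0.182/3.2 = -0.05687.
Total gain g = 0.00813.
A = 1/(1 − 0.00813) = 1.008.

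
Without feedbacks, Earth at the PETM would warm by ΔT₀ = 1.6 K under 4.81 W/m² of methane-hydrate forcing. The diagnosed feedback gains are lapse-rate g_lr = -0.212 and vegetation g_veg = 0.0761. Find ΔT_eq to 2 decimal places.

1.41 K

Total gain g = -0.212 + 0.0761 = -0.1359.
Amplification A = 1/(1 + 0.1359) = 0.8804.
ΔT = 1.6 × 0.8804 = 1.41 K.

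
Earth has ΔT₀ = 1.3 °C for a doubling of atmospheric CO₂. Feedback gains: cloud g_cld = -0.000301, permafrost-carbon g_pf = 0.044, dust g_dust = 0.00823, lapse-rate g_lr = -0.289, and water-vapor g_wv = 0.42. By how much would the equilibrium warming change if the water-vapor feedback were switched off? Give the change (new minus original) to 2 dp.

-0.54 °C

Original: g = 0.182929, ΔT = 1.3/(1−0.182929) = 1.5910 °C.
Without water-vapor: g' = -0.237071, ΔT' = 1.3/(1+0.237071) = 1.0509 °C.
Change = 1.0509 − 1.5910 = -0.54 °C.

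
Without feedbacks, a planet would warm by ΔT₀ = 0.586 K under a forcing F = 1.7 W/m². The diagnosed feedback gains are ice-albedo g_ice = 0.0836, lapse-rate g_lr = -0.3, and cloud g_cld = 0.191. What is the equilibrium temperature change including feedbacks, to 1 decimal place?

0.6 K

Total gain g = 0.0836 − 0.3 + 0.191 = -0.0254.
Amplification A = 1/(1 + 0.0254) = 0.9752.
ΔT = 0.586 × 0.9752 = 0.6 K.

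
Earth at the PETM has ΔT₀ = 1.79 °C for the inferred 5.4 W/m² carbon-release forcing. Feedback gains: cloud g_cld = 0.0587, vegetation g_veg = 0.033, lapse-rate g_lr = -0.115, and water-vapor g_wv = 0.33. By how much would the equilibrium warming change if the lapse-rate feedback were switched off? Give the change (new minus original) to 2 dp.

Original: g = 0.3067, ΔT = 1.79/(1−0.3067) = 2.5819 °C.
Without lapse-rate: g' = 0.4217, ΔT' = 1.79/(1−0.4217) = 3.0953 °C.
Change = 3.0953 − 2.5819 = 0.51 °C.

0.51 °C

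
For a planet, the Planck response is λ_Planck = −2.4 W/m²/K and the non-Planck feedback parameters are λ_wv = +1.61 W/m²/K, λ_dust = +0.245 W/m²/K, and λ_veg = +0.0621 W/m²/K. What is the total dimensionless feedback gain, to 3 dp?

0.799

Convert to gains: g_wv = 1.61/2.4 = 0.6708; g_dust = 0.245/2.4 = 0.1021; g_veg = 0.0621/2.4 = 0.02588.
Total gain g = 0.79878.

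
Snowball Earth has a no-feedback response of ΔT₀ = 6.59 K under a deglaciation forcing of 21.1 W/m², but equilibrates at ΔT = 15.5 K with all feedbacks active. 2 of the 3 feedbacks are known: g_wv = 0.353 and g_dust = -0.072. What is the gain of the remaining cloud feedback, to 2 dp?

Amplification A = ΔT/ΔT₀ = 15.5/6.59 = 2.352.
Total gain g = 1 − 1/A = 1 − 1/2.352 = 0.5748.
Known gains sum to 0.353 − 0.072 = 0.281.
g_cld = 0.5748 − 0.281 = 0.29.

0.29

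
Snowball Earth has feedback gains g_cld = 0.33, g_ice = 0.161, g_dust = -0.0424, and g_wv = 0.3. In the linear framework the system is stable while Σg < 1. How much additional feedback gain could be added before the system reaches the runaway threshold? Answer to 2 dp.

0.25

Current total gain = 0.33 + 0.161 − 0.0424 + 0.3 = 0.7486.
Margin to runaway = 1 − 0.7486 = 0.25.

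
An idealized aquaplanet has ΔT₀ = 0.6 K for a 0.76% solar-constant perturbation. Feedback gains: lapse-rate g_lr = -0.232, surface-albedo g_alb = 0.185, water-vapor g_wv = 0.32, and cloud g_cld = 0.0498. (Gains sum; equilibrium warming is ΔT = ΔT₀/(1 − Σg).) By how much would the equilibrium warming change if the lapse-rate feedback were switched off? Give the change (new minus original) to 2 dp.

0.46 K

Original: g = 0.3228, ΔT = 0.6/(1−0.3228) = 0.8860 K.
Without lapse-rate: g' = 0.5548, ΔT' = 0.6/(1−0.5548) = 1.3477 K.
Change = 1.3477 − 0.8860 = 0.46 K.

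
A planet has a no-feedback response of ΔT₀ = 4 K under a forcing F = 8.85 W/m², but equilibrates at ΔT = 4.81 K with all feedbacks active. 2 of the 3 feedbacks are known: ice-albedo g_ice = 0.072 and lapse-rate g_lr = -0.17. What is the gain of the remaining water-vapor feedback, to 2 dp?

Amplification A = ΔT/ΔT₀ = 4.81/4 = 1.202.
Total gain g = 1 − 1/A = 1 − 1/1.202 = 0.1681.
Known gains sum to 0.072 − 0.17 = -0.098.
g_wv = 0.1681 + 0.098 = 0.27.

0.27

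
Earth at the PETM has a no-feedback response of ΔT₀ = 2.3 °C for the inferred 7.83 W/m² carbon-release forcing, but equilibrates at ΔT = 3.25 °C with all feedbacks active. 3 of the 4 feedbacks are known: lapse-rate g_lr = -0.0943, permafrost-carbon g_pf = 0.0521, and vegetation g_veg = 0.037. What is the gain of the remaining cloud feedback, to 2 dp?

0.30

Amplification A = ΔT/ΔT₀ = 3.25/2.3 = 1.413.
Total gain g = 1 − 1/A = 1 − 1/1.413 = 0.2923.
Known gains sum to -0.0943 + 0.0521 + 0.037 = -0.0052.
g_cld = 0.2923 + 0.0052 = 0.30.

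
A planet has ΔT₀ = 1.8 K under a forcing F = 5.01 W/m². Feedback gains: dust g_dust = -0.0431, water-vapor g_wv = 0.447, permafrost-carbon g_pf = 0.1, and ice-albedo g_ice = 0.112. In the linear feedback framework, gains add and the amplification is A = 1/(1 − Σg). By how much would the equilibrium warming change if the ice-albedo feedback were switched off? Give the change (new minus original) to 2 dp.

Original: g = 0.6159, ΔT = 1.8/(1−0.6159) = 4.6863 K.
Without ice-albedo: g' = 0.5039, ΔT' = 1.8/(1−0.5039) = 3.6283 K.
Change = 3.6283 − 4.6863 = -1.06 K.

-1.06 K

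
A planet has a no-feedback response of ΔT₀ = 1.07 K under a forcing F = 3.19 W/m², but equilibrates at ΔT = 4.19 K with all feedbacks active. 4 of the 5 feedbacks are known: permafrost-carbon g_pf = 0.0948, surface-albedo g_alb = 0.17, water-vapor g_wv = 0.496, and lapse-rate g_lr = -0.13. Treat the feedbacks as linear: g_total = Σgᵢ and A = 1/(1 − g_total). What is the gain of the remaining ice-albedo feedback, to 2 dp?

Amplification A = ΔT/ΔT₀ = 4.19/1.07 = 3.916.
Total gain g = 1 − 1/A = 1 − 1/3.916 = 0.7446.
Known gains sum to 0.0948 + 0.17 + 0.496 − 0.13 = 0.6308.
g_ice = 0.7446 − 0.6308 = 0.11.

0.11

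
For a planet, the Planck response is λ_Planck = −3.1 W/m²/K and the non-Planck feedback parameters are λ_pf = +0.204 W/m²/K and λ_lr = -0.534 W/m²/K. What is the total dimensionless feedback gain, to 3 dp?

Convert to gains: g_pf = 0.204/3.1 = 0.06581; g_lr = -0.534/3.1 = -0.1723.
Total gain g = -0.10649.

-0.106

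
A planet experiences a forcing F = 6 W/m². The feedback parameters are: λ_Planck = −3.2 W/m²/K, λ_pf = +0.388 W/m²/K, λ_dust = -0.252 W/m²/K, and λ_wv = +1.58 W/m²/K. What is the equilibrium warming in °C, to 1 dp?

Net feedback parameter λ = (−3.2) + (+0.388) + (-0.252) + (+1.58) = -1.484 W/m²/K.
ΔT = −F/λ = −6/(-1.484) = 4.0 °C.

4.0 °C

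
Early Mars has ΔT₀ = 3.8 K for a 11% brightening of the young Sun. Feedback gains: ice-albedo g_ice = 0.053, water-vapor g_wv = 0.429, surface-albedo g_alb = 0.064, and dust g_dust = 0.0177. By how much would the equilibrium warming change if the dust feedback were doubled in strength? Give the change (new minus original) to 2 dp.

Original: g = 0.5637, ΔT = 3.8/(1−0.5637) = 8.7096 K.
With doubled dust: g' = 0.5814, ΔT' = 3.8/(1−0.5814) = 9.0779 K.
Change = 9.0779 − 8.7096 = 0.37 K.

0.37 K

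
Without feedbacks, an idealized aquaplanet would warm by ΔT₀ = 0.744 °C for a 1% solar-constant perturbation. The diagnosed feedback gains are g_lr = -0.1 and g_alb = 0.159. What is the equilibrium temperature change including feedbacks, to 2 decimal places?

0.79 °C

Total gain g = -0.1 + 0.159 = 0.059.
Amplification A = 1/(1 − 0.059) = 1.063.
ΔT = 0.744 × 1.063 = 0.79 °C.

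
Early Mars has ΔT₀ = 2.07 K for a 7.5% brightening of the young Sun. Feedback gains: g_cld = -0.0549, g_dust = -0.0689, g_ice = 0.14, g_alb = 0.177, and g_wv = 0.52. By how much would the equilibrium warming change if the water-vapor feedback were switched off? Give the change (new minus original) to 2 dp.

-4.65 K

Original: g = 0.7132, ΔT = 2.07/(1−0.7132) = 7.2176 K.
Without water-vapor: g' = 0.1932, ΔT' = 2.07/(1−0.1932) = 2.5657 K.
Change = 2.5657 − 7.2176 = -4.65 K.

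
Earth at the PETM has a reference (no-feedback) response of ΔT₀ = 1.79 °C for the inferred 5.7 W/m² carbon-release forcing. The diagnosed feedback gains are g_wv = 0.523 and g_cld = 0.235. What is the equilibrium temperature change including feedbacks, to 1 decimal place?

Total gain g = 0.523 + 0.235 = 0.758.
Amplification A = 1/(1 − 0.758) = 4.132.
ΔT = 1.79 × 4.132 = 7.4 °C.

7.4 °C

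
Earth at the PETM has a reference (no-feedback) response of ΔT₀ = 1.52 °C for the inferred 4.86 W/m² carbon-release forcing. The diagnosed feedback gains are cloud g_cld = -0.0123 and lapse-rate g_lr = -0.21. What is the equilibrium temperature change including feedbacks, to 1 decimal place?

Total gain g = -0.0123 − 0.21 = -0.2223.
Amplification A = 1/(1 + 0.2223) = 0.8181.
ΔT = 1.52 × 0.8181 = 1.2 °C.

1.2 °C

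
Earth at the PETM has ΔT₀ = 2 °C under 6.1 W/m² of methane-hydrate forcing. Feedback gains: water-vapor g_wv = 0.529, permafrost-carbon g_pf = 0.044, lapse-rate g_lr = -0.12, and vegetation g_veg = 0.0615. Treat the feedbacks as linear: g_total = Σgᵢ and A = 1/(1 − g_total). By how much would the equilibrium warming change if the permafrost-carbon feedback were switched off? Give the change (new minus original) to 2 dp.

Original: g = 0.5145, ΔT = 2/(1−0.5145) = 4.1195 °C.
Without permafrost-carbon: g' = 0.4705, ΔT' = 2/(1−0.4705) = 3.7771 °C.
Change = 3.7771 − 4.1195 = -0.34 °C.

-0.34 °C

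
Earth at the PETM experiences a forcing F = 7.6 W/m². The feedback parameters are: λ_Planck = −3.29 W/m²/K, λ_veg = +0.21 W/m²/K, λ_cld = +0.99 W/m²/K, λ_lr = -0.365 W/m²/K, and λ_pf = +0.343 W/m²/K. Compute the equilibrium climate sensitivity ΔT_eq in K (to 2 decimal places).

Net feedback parameter λ = (−3.29) + (+0.21) + (+0.99) + (-0.365) + (+0.343) = -2.112 W/m²/K.
ΔT = −F/λ = −7.6/(-2.112) = 3.60 K.

3.60 K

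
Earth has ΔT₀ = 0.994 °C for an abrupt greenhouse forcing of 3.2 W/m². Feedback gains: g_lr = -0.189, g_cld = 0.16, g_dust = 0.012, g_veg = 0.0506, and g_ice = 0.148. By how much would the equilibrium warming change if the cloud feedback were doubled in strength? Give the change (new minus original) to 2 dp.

0.30 °C

Original: g = 0.1816, ΔT = 0.994/(1−0.1816) = 1.2146 °C.
With doubled cloud: g' = 0.3416, ΔT' = 0.994/(1−0.3416) = 1.5097 °C.
Change = 1.5097 − 1.2146 = 0.30 °C.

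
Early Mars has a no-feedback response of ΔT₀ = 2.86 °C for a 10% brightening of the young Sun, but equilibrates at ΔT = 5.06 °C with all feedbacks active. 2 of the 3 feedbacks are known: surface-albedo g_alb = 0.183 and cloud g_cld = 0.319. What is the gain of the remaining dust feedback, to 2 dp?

Amplification A = ΔT/ΔT₀ = 5.06/2.86 = 1.769.
Total gain g = 1 − 1/A = 1 − 1/1.769 = 0.4347.
Known gains sum to 0.183 + 0.319 = 0.502.
g_dust = 0.4347 − 0.502 = -0.07.

-0.07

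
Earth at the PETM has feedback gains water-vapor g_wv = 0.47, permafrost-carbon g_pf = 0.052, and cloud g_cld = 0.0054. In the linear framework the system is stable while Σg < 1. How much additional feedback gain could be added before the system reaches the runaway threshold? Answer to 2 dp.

Current total gain = 0.47 + 0.052 + 0.0054 = 0.5274.
Margin to runaway = 1 − 0.5274 = 0.47.

0.47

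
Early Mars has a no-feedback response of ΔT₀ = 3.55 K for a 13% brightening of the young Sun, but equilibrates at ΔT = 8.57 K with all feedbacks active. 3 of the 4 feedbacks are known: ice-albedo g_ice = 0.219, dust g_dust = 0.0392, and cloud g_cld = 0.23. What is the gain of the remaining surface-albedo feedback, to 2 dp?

0.10

Amplification A = ΔT/ΔT₀ = 8.57/3.55 = 2.414.
Total gain g = 1 − 1/A = 1 − 1/2.414 = 0.5857.
Known gains sum to 0.219 + 0.0392 + 0.23 = 0.4882.
g_alb = 0.5857 − 0.4882 = 0.10.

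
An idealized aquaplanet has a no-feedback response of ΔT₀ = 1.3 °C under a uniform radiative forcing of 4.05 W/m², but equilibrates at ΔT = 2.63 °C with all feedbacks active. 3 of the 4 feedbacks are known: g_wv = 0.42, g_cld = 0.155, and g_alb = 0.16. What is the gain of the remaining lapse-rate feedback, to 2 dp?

-0.23

Amplification A = ΔT/ΔT₀ = 2.63/1.3 = 2.023.
Total gain g = 1 − 1/A = 1 − 1/2.023 = 0.5057.
Known gains sum to 0.42 + 0.155 + 0.16 = 0.735.
g_lr = 0.5057 − 0.735 = -0.23.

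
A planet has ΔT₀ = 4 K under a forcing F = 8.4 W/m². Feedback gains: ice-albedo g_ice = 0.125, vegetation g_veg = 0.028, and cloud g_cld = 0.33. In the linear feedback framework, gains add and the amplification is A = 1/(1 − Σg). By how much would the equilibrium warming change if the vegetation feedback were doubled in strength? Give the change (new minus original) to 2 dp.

Original: g = 0.483, ΔT = 4/(1−0.483) = 7.7369 K.
With doubled vegetation: g' = 0.511, ΔT' = 4/(1−0.511) = 8.1800 K.
Change = 8.1800 − 7.7369 = 0.44 K.

0.44 K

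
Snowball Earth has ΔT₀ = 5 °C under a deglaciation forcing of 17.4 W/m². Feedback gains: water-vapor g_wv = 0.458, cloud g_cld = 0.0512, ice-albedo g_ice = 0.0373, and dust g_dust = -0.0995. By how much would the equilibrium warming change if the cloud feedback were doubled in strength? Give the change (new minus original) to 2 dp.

0.92 °C

Original: g = 0.447, ΔT = 5/(1−0.447) = 9.0416 °C.
With doubled cloud: g' = 0.4982, ΔT' = 5/(1−0.4982) = 9.9641 °C.
Change = 9.9641 − 9.0416 = 0.92 °C.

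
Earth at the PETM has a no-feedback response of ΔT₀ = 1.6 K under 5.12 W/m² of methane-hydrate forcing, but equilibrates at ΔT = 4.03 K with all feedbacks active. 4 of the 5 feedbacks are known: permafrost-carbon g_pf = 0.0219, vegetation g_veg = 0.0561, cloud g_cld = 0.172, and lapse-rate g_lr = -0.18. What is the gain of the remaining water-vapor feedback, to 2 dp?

Amplification A = ΔT/ΔT₀ = 4.03/1.6 = 2.519.
Total gain g = 1 − 1/A = 1 − 1/2.519 = 0.603.
Known gains sum to 0.0219 + 0.0561 + 0.172 − 0.18 = 0.07.
g_wv = 0.603 − 0.07 = 0.53.

0.53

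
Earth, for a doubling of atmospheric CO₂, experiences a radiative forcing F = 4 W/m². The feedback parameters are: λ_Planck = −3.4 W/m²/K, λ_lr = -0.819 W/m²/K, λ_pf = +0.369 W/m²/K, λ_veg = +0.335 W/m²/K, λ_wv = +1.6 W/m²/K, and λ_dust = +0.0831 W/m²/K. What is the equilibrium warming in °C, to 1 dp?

2.2 °C

Net feedback parameter λ = (−3.4) + (-0.819) + (+0.369) + (+0.335) + (+1.6) + (+0.0831) = -1.8319 W/m²/K.
ΔT = −F/λ = −4/(-1.8319) = 2.2 °C.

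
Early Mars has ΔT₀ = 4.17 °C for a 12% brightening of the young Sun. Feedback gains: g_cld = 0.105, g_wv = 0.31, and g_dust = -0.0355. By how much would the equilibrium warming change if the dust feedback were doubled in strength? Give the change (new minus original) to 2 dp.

Original: g = 0.3795, ΔT = 4.17/(1−0.3795) = 6.7204 °C.
With doubled dust: g' = 0.344, ΔT' = 4.17/(1−0.344) = 6.3567 °C.
Change = 6.3567 − 6.7204 = -0.36 °C.

-0.36 °C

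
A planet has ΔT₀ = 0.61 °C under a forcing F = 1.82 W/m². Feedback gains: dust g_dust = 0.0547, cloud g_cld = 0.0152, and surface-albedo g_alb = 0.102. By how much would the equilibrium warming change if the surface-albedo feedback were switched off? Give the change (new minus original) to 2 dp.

-0.08 °C

Original: g = 0.1719, ΔT = 0.61/(1−0.1719) = 0.7366 °C.
Without surface-albedo: g' = 0.0699, ΔT' = 0.61/(1−0.0699) = 0.6558 °C.
Change = 0.6558 − 0.7366 = -0.08 °C.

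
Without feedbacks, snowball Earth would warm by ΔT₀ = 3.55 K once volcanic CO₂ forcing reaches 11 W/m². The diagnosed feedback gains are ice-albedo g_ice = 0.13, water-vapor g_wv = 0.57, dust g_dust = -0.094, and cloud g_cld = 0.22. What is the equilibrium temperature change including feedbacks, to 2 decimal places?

Total gain g = 0.13 + 0.57 − 0.094 + 0.22 = 0.826.
Amplification A = 1/(1 − 0.826) = 5.747.
ΔT = 3.55 × 5.747 = 20.40 K.

20.40 K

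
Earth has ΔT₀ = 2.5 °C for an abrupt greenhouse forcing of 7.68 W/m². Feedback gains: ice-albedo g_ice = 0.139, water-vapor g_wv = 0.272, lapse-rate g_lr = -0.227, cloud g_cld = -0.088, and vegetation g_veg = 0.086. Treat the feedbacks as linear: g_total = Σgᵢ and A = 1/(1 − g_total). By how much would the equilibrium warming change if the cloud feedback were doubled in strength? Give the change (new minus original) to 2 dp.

Original: g = 0.182, ΔT = 2.5/(1−0.182) = 3.0562 °C.
With doubled cloud: g' = 0.094, ΔT' = 2.5/(1−0.094) = 2.7594 °C.
Change = 2.7594 − 3.0562 = -0.30 °C.

-0.30 °C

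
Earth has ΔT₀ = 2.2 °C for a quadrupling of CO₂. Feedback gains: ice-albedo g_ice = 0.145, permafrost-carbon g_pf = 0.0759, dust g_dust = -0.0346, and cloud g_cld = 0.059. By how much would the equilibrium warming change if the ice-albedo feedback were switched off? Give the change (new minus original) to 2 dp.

-0.47 °C

Original: g = 0.2453, ΔT = 2.2/(1−0.2453) = 2.9151 °C.
Without ice-albedo: g' = 0.1003, ΔT' = 2.2/(1−0.1003) = 2.4453 °C.
Change = 2.4453 − 2.9151 = -0.47 °C.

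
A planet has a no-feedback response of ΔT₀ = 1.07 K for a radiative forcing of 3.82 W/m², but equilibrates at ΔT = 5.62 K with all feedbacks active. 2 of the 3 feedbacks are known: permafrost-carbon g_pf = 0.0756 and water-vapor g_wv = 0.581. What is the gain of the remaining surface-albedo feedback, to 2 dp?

0.15

Amplification A = ΔT/ΔT₀ = 5.62/1.07 = 5.252.
Total gain g = 1 − 1/A = 1 − 1/5.252 = 0.8096.
Known gains sum to 0.0756 + 0.581 = 0.6566.
g_alb = 0.8096 − 0.6566 = 0.15.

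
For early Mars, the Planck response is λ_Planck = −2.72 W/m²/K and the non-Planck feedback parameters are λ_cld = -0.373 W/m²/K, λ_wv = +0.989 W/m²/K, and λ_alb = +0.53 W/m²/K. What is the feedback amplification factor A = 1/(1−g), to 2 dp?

1.73

Convert to gains: g_cld = -0.373/2.72 = -0.1371; g_wv = 0.989/2.72 = 0.3636; g_alb = 0.53/2.72 = 0.1949.
Total gain g = 0.4214.
A = 1/(1 − 0.4214) = 1.73.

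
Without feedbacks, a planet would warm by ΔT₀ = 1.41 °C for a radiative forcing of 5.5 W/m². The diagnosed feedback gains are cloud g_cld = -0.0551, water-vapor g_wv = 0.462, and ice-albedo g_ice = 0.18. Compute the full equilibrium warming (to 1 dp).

3.4 °C

Total gain g = -0.0551 + 0.462 + 0.18 = 0.5869.
Amplification A = 1/(1 − 0.5869) = 2.421.
ΔT = 1.41 × 2.421 = 3.4 °C.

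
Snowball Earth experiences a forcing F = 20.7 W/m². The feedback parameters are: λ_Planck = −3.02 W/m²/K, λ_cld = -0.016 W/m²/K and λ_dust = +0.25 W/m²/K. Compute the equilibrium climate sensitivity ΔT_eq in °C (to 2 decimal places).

Net feedback parameter λ = (−3.02) + (-0.016) + (+0.25) = -2.786 W/m²/K.
ΔT = −F/λ = −20.7/(-2.786) = 7.43 °C.

7.43 °C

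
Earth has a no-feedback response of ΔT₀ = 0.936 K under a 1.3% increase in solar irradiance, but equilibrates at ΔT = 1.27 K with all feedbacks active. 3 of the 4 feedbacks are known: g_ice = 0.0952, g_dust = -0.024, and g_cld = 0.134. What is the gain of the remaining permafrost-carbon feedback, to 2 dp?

Amplification A = ΔT/ΔT₀ = 1.27/0.936 = 1.357.
Total gain g = 1 − 1/A = 1 − 1/1.357 = 0.2631.
Known gains sum to 0.0952 − 0.024 + 0.134 = 0.2052.
g_pf = 0.2631 − 0.2052 = 0.06.

0.06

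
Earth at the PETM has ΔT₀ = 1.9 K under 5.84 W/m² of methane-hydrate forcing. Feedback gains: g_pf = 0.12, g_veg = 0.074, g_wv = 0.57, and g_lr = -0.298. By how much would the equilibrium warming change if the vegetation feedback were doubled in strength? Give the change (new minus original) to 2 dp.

Original: g = 0.466, ΔT = 1.9/(1−0.466) = 3.5581 K.
With doubled vegetation: g' = 0.54, ΔT' = 1.9/(1−0.54) = 4.1304 K.
Change = 4.1304 − 3.5581 = 0.57 K.

0.57 K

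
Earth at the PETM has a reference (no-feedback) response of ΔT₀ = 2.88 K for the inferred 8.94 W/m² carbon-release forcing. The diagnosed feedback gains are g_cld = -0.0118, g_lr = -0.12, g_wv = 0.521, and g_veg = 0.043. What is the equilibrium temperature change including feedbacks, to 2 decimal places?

5.07 K

Total gain g = -0.0118 − 0.12 + 0.521 + 0.043 = 0.4322.
Amplification A = 1/(1 − 0.4322) = 1.761.
ΔT = 2.88 × 1.761 = 5.07 K.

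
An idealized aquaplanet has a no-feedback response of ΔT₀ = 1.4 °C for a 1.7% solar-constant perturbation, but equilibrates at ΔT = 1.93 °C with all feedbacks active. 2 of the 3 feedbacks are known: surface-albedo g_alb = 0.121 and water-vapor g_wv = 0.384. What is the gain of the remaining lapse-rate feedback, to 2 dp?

Amplification A = ΔT/ΔT₀ = 1.93/1.4 = 1.379.
Total gain g = 1 − 1/A = 1 − 1/1.379 = 0.2748.
Known gains sum to 0.121 + 0.384 = 0.505.
g_lr = 0.2748 − 0.505 = -0.23.

-0.23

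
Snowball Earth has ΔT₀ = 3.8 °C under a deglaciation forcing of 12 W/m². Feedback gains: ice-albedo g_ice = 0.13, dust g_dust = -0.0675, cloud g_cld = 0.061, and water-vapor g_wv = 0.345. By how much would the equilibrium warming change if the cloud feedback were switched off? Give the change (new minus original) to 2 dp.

-0.74 °C

Original: g = 0.4685, ΔT = 3.8/(1−0.4685) = 7.1496 °C.
Without cloud: g' = 0.4075, ΔT' = 3.8/(1−0.4075) = 6.4135 °C.
Change = 6.4135 − 7.1496 = -0.74 °C.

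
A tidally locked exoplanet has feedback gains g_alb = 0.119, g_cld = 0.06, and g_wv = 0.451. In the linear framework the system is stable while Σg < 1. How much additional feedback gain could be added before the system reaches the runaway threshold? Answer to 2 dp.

0.37

Current total gain = 0.119 + 0.06 + 0.451 = 0.63.
Margin to runaway = 1 − 0.63 = 0.37.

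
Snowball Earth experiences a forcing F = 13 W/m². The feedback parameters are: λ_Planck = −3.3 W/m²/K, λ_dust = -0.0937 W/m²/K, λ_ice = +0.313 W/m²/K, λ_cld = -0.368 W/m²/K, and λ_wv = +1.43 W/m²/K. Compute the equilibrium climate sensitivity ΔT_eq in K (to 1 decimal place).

6.4 K

Net feedback parameter λ = (−3.3) + (-0.0937) + (+0.313) + (-0.368) + (+1.43) = -2.0187 W/m²/K.
ΔT = −F/λ = −13/(-2.0187) = 6.4 K.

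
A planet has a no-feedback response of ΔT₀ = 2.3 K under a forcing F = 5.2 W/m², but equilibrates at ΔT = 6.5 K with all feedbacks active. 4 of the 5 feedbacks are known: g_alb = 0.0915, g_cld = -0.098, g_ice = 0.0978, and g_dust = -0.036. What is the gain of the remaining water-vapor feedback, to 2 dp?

Amplification A = ΔT/ΔT₀ = 6.5/2.3 = 2.826.
Total gain g = 1 − 1/A = 1 − 1/2.826 = 0.6461.
Known gains sum to 0.0915 − 0.098 + 0.0978 − 0.036 = 0.0553.
g_wv = 0.6461 − 0.0553 = 0.59.

0.59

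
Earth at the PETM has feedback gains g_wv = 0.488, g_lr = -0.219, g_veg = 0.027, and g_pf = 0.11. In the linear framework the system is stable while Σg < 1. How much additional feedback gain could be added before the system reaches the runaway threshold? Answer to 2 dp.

0.59

Current total gain = 0.488 − 0.219 + 0.027 + 0.11 = 0.406.
Margin to runaway = 1 − 0.406 = 0.59.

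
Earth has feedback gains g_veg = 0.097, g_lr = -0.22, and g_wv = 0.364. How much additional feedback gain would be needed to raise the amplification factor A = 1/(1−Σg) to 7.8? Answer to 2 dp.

0.63

Current total gain = 0.241.
Target gain for A = 7.8: g* = 1 − 1/7.8 = 0.8718.
Additional gain needed = 0.8718 − 0.241 = 0.63.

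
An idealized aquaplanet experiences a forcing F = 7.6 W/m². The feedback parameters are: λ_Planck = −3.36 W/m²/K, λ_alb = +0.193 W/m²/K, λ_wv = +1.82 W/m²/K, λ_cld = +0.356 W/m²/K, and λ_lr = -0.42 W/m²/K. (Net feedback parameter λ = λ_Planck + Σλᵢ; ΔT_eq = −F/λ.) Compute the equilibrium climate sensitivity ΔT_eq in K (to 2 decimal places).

5.39 K

Net feedback parameter λ = (−3.36) + (+0.193) + (+1.82) + (+0.356) + (-0.42) = -1.411 W/m²/K.
ΔT = −F/λ = −7.6/(-1.411) = 5.39 K.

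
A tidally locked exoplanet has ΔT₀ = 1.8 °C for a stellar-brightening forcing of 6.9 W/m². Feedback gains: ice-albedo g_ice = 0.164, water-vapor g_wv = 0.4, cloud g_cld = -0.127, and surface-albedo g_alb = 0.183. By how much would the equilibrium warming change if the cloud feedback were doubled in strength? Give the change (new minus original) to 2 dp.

-1.19 °C

Original: g = 0.62, ΔT = 1.8/(1−0.62) = 4.7368 °C.
With doubled cloud: g' = 0.493, ΔT' = 1.8/(1−0.493) = 3.5503 °C.
Change = 3.5503 − 4.7368 = -1.19 °C.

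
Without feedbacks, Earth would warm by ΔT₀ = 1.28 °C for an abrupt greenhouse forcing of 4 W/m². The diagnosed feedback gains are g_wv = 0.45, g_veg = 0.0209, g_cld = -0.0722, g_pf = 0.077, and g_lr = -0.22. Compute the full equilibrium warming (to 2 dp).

1.72 °C

Total gain g = 0.45 + 0.0209 − 0.0722 + 0.077 − 0.22 = 0.2557.
Amplification A = 1/(1 − 0.2557) = 1.344.
ΔT = 1.28 × 1.344 = 1.72 °C.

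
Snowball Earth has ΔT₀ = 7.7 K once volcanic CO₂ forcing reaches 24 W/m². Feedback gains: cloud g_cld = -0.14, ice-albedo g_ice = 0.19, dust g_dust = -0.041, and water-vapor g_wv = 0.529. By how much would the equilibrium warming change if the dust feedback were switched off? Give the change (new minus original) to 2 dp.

Original: g = 0.538, ΔT = 7.7/(1−0.538) = 16.6667 K.
Without dust: g' = 0.579, ΔT' = 7.7/(1−0.579) = 18.2898 K.
Change = 18.2898 − 16.6667 = 1.62 K.

1.62 K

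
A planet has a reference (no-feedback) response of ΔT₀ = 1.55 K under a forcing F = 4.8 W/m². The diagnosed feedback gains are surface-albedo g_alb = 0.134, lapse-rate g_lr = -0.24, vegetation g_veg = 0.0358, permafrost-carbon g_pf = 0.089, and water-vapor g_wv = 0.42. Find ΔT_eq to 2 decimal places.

2.76 K

Total gain g = 0.134 − 0.24 + 0.0358 + 0.089 + 0.42 = 0.4388.
Amplification A = 1/(1 − 0.4388) = 1.782.
ΔT = 1.55 × 1.782 = 2.76 K.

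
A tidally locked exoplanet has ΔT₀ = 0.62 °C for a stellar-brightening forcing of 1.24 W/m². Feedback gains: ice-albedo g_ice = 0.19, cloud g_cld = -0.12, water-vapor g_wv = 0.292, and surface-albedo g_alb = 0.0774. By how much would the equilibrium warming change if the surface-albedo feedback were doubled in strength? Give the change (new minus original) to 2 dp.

0.18 °C

Original: g = 0.4394, ΔT = 0.62/(1−0.4394) = 1.1060 °C.
With doubled surface-albedo: g' = 0.5168, ΔT' = 0.62/(1−0.5168) = 1.2831 °C.
Change = 1.2831 − 1.1060 = 0.18 °C.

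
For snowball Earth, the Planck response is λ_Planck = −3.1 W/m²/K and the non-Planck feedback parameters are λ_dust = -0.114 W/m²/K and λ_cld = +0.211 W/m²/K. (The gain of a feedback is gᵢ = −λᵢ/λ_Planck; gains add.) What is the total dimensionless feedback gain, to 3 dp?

Convert to gains: g_dust = -0.114/3.1 = -0.03677; g_cld = 0.211/3.1 = 0.06806.
Total gain g = 0.03129.

0.031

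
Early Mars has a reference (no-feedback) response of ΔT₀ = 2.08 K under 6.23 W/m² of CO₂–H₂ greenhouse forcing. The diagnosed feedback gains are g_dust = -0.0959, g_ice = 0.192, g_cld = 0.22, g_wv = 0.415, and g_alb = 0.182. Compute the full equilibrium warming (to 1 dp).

Total gain g = -0.0959 + 0.192 + 0.22 + 0.415 + 0.182 = 0.9131.
Amplification A = 1/(1 − 0.9131) = 11.51.
ΔT = 2.08 × 11.51 = 23.9 K.

23.9 K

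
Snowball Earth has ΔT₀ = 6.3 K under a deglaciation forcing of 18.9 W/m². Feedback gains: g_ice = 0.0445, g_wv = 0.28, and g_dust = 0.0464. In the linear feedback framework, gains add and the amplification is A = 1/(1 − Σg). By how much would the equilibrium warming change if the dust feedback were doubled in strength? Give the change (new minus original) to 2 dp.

0.80 K

Original: g = 0.3709, ΔT = 6.3/(1−0.3709) = 10.0143 K.
With doubled dust: g' = 0.4173, ΔT' = 6.3/(1−0.4173) = 10.8117 K.
Change = 10.8117 − 10.0143 = 0.80 K.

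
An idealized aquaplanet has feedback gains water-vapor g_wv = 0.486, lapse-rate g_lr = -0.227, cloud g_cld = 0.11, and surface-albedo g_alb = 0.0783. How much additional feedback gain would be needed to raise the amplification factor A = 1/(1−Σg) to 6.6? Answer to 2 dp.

0.40

Current total gain = 0.4473.
Target gain for A = 6.6: g* = 1 − 1/6.6 = 0.8485.
Additional gain needed = 0.8485 − 0.4473 = 0.40.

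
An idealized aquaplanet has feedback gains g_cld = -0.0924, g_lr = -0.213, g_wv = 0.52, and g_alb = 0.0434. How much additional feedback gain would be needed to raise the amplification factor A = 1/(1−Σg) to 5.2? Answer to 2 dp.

0.55

Current total gain = 0.258.
Target gain for A = 5.2: g* = 1 − 1/5.2 = 0.8077.
Additional gain needed = 0.8077 − 0.258 = 0.55.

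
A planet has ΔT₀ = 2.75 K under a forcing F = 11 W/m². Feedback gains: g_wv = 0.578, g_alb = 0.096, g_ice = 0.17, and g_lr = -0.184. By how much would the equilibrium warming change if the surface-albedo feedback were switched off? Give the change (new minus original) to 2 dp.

-1.78 K

Original: g = 0.66, ΔT = 2.75/(1−0.66) = 8.0882 K.
Without surface-albedo: g' = 0.564, ΔT' = 2.75/(1−0.564) = 6.3073 K.
Change = 6.3073 − 8.0882 = -1.78 K.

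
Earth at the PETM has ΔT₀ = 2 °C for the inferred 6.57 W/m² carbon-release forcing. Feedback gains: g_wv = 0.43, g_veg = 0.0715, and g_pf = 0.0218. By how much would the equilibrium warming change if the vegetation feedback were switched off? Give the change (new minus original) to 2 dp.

Original: g = 0.5233, ΔT = 2/(1−0.5233) = 4.1955 °C.
Without vegetation: g' = 0.4518, ΔT' = 2/(1−0.4518) = 3.6483 °C.
Change = 3.6483 − 4.1955 = -0.55 °C.

-0.55 °C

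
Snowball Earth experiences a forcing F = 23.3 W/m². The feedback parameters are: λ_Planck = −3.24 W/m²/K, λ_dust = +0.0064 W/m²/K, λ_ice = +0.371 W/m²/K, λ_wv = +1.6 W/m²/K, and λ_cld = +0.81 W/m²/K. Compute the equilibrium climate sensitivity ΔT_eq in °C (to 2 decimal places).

51.48 °C

Net feedback parameter λ = (−3.24) + (+0.0064) + (+0.371) + (+1.6) + (+0.81) = -0.4526 W/m²/K.
ΔT = −F/λ = −23.3/(-0.4526) = 51.48 °C.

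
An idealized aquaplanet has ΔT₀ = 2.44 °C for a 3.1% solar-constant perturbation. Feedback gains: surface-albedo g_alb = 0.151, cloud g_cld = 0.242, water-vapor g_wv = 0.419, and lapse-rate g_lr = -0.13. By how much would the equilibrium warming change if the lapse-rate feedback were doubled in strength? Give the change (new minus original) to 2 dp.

Original: g = 0.682, ΔT = 2.44/(1−0.682) = 7.6730 °C.
With doubled lapse-rate: g' = 0.552, ΔT' = 2.44/(1−0.552) = 5.4464 °C.
Change = 5.4464 − 7.6730 = -2.23 °C.

-2.23 °C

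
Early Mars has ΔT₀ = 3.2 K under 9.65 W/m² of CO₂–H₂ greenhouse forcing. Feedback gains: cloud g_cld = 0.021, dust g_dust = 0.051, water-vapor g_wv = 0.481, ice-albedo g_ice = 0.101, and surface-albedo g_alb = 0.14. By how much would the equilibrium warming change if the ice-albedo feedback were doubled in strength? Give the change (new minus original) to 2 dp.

Original: g = 0.794, ΔT = 3.2/(1−0.794) = 15.5340 K.
With doubled ice-albedo: g' = 0.895, ΔT' = 3.2/(1−0.895) = 30.4762 K.
Change = 30.4762 − 15.5340 = 14.94 K.

14.94 K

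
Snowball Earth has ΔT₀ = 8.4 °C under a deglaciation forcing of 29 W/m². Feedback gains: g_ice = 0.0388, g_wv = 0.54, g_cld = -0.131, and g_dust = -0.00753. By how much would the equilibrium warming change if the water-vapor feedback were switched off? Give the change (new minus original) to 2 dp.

Original: g = 0.44027, ΔT = 8.4/(1−0.44027) = 15.0072 °C.
Without water-vapor: g' = -0.09973, ΔT' = 8.4/(1+0.09973) = 7.6382 °C.
Change = 7.6382 − 15.0072 = -7.37 °C.

-7.37 °C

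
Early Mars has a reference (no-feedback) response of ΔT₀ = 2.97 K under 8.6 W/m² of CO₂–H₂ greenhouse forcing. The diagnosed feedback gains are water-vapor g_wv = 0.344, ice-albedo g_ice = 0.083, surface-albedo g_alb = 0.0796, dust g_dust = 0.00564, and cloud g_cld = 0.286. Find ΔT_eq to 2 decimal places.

14.72 K

Total gain g = 0.344 + 0.083 + 0.0796 + 0.00564 + 0.286 = 0.79824.
Amplification A = 1/(1 − 0.79824) = 4.956.
ΔT = 2.97 × 4.956 = 14.72 K.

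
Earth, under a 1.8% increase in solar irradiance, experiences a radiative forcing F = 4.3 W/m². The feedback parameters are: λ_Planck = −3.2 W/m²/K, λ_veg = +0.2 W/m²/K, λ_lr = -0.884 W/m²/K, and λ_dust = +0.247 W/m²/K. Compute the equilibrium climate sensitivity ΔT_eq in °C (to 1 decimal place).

Net feedback parameter λ = (−3.2) + (+0.2) + (-0.884) + (+0.247) = -3.637 W/m²/K.
ΔT = −F/λ = −4.3/(-3.637) = 1.2 °C.

1.2 °C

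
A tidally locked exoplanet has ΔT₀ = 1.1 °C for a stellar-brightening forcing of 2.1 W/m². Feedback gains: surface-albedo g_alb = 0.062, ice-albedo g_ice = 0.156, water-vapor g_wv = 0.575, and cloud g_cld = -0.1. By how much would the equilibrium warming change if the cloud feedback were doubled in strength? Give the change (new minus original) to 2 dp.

Original: g = 0.693, ΔT = 1.1/(1−0.693) = 3.5831 °C.
With doubled cloud: g' = 0.593, ΔT' = 1.1/(1−0.593) = 2.7027 °C.
Change = 2.7027 − 3.5831 = -0.88 °C.

-0.88 °C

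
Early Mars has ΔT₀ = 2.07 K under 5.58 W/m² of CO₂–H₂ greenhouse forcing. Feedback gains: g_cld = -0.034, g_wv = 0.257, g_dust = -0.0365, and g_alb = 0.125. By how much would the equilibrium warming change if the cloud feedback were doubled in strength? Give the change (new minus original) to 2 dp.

-0.14 K

Original: g = 0.3115, ΔT = 2.07/(1−0.3115) = 3.0065 K.
With doubled cloud: g' = 0.2775, ΔT' = 2.07/(1−0.2775) = 2.8651 K.
Change = 2.8651 − 3.0065 = -0.14 K.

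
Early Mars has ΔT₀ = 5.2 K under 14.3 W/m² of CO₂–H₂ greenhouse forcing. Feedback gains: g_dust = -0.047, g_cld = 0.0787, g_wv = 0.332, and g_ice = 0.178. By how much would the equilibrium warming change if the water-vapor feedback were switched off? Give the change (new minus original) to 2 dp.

Original: g = 0.5417, ΔT = 5.2/(1−0.5417) = 11.3463 K.
Without water-vapor: g' = 0.2097, ΔT' = 5.2/(1−0.2097) = 6.5798 K.
Change = 6.5798 − 11.3463 = -4.77 K.

-4.77 K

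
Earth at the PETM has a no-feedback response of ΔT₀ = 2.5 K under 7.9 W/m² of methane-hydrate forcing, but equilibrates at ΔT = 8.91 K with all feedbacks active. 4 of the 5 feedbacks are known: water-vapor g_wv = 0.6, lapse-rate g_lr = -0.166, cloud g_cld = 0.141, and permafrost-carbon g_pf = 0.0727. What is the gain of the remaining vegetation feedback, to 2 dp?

Amplification A = ΔT/ΔT₀ = 8.91/2.5 = 3.564.
Total gain g = 1 − 1/A = 1 − 1/3.564 = 0.7194.
Known gains sum to 0.6 − 0.166 + 0.141 + 0.0727 = 0.6477.
g_veg = 0.7194 − 0.6477 = 0.07.

0.07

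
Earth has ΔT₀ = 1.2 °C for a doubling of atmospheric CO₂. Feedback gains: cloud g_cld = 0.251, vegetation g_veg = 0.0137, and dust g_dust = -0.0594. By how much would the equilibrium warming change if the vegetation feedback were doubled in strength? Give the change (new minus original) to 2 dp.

0.03 °C

Original: g = 0.2053, ΔT = 1.2/(1−0.2053) = 1.5100 °C.
With doubled vegetation: g' = 0.219, ΔT' = 1.2/(1−0.219) = 1.5365 °C.
Change = 1.5365 − 1.5100 = 0.03 °C.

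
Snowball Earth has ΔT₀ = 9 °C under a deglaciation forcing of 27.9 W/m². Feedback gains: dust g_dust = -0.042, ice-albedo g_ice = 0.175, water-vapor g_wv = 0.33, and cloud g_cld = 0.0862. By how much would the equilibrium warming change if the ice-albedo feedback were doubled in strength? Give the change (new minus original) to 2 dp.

12.67 °C

Original: g = 0.5492, ΔT = 9/(1−0.5492) = 19.9645 °C.
With doubled ice-albedo: g' = 0.7242, ΔT' = 9/(1−0.7242) = 32.6323 °C.
Change = 32.6323 − 19.9645 = 12.67 °C.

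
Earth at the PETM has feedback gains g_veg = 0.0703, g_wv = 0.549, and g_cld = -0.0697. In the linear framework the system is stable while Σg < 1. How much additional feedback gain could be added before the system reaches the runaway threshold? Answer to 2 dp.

0.45

Current total gain = 0.0703 + 0.549 − 0.0697 = 0.5496.
Margin to runaway = 1 − 0.5496 = 0.45.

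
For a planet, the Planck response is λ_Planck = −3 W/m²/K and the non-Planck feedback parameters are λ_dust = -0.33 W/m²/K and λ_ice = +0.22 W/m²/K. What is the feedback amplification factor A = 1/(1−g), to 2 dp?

0.96

Convert to gains: g_dust = -0.33/3 = -0.11; g_ice = 0.22/3 = 0.07333.
Total gain g = -0.03667.
A = 1/(1 + 0.03667) = 0.96.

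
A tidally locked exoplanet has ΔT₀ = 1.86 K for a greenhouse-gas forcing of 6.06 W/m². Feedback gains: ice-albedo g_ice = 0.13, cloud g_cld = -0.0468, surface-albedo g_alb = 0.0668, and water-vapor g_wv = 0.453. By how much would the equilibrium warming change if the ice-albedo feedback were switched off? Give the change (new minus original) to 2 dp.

-1.16 K

Original: g = 0.603, ΔT = 1.86/(1−0.603) = 4.6851 K.
Without ice-albedo: g' = 0.473, ΔT' = 1.86/(1−0.473) = 3.5294 K.
Change = 3.5294 − 4.6851 = -1.16 K.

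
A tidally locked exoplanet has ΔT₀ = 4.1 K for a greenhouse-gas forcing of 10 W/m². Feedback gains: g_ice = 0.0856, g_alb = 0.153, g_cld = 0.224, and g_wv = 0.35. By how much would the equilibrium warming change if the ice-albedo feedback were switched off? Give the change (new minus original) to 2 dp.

Original: g = 0.8126, ΔT = 4.1/(1−0.8126) = 21.8783 K.
Without ice-albedo: g' = 0.727, ΔT' = 4.1/(1−0.727) = 15.0183 K.
Change = 15.0183 − 21.8783 = -6.86 K.

-6.86 K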